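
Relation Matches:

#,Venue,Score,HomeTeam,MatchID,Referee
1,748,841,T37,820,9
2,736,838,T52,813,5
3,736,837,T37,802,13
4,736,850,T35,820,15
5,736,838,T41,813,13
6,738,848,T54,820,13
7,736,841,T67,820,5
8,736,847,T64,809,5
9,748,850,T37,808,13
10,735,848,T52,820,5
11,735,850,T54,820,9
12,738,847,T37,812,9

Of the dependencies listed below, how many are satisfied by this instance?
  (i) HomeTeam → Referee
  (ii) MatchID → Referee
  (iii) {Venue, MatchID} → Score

(i) HomeTeam → Referee: HomeTeam=T37: rows 1, 3, 9, 12 → Referee takes values {9, 13} — violation; HomeTeam=T54: rows 6, 11 → Referee takes values {13, 9} — violation — fails.
(ii) MatchID → Referee: MatchID=820: rows 1, 4, 6, 7, 10, 11 → Referee takes values {9, 15, 13, 5} — violation; MatchID=813: rows 2, 5 → Referee takes values {5, 13} — violation — fails.
(iii) {Venue, MatchID} → Score: (Venue=736, MatchID=820): rows 4, 7 → Score takes values {850, 841} — violation; (Venue=735, MatchID=820): rows 10, 11 → Score takes values {848, 850} — violation — fails.
None of the 3 dependencies hold.

0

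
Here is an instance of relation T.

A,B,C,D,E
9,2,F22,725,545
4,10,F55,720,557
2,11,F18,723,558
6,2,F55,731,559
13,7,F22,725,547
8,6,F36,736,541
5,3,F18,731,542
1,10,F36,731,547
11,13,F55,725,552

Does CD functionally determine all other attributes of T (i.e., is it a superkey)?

No

Two distinct rows share (C=F22, D=725), so CD does not determine every attribute — not a superkey.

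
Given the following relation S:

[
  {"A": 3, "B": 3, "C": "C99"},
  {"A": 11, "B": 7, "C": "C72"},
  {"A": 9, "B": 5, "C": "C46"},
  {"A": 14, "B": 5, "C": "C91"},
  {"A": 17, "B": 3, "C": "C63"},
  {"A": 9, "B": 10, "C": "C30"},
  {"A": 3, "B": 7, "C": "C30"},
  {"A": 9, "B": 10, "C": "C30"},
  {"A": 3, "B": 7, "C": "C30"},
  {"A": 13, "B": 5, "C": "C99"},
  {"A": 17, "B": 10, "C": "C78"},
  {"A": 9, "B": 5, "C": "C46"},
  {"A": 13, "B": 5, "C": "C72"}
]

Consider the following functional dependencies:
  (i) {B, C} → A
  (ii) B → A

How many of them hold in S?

(i) {B, C} → A: every LHS value maps to a single RHS value — holds.
(ii) B → A: B=3: 2 rows → A takes values {3, 17} — violation; B=7: 3 rows → A takes values {11, 3} — violation; B=5: 5 rows → A takes values {9, 14, 13} — violation; B=10: 3 rows → A takes values {9, 17} — violation — fails.
1 of the 2 dependencies holds.

1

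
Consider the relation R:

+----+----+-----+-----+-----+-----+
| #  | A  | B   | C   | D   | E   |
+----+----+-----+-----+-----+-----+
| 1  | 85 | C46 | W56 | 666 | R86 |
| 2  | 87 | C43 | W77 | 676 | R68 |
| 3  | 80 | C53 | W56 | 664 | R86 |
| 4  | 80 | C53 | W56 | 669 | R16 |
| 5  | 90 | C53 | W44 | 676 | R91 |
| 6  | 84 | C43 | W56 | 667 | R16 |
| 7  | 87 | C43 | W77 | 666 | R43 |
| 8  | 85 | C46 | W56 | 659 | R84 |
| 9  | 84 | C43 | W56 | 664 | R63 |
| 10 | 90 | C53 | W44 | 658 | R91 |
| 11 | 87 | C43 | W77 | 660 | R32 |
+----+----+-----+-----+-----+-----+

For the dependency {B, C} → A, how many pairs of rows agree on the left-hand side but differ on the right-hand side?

0

(B=C46, C=W56): all 2 rows agree on A — 0 pairs.
(B=C43, C=W77): all 3 rows agree on A — 0 pairs.
(B=C53, C=W56): all 2 rows agree on A — 0 pairs.
(B=C53, C=W44): all 2 rows agree on A — 0 pairs.
(B=C43, C=W56): all 2 rows agree on A — 0 pairs.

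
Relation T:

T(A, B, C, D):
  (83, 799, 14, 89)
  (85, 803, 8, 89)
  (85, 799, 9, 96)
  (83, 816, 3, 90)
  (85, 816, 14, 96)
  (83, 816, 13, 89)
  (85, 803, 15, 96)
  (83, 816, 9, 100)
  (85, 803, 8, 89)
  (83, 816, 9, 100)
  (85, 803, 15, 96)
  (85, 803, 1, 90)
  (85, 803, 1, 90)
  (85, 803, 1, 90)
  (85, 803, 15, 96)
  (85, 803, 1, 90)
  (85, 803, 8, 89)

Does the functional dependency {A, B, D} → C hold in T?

(A=83, B=799, D=89): 1 row → C = 14 ✓
(A=85, B=803, D=89): 3 rows → C = 8, 8, 8 ✓
(A=85, B=799, D=96): 1 row → C = 9 ✓
(A=83, B=816, D=90): 1 row → C = 3 ✓
(A=85, B=816, D=96): 1 row → C = 14 ✓
(A=83, B=816, D=89): 1 row → C = 13 ✓
(A=85, B=803, D=96): 3 rows → C = 15, 15, 15 ✓
(A=83, B=816, D=100): 2 rows → C = 9, 9 ✓
(A=85, B=803, D=90): 4 rows → C = 1, 1, 1, 1 ✓
Every {A, B, D} value is associated with a single C value, so {A, B, D} → C holds.

Yes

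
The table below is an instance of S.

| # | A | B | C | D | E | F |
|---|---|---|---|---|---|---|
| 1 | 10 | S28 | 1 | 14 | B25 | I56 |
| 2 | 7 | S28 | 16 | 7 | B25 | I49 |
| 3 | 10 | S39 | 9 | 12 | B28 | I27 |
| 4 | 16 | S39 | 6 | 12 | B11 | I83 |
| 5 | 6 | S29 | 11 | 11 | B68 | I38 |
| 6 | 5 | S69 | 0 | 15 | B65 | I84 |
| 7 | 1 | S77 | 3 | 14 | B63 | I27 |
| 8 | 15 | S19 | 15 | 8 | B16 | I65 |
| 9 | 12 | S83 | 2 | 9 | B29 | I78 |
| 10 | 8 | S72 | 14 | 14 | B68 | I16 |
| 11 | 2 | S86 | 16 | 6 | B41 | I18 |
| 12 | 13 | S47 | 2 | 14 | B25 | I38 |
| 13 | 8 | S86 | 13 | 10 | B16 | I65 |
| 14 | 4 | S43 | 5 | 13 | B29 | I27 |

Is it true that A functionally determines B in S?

No

A=10: rows 1, 3 → B takes values {S28, S39} — violation
A=7: row 2 → B = S28 ✓
A=16: row 4 → B = S39 ✓
A=6: row 5 → B = S29 ✓
A=5: row 6 → B = S69 ✓
A=1: row 7 → B = S77 ✓
A=15: row 8 → B = S19 ✓
A=12: row 9 → B = S83 ✓
A=8: rows 10, 13 → B takes values {S72, S86} — violation
A=2: row 11 → B = S86 ✓
A=13: row 12 → B = S47 ✓
A=4: row 14 → B = S43 ✓
Two rows agree on A but differ on B, so A → B does not hold.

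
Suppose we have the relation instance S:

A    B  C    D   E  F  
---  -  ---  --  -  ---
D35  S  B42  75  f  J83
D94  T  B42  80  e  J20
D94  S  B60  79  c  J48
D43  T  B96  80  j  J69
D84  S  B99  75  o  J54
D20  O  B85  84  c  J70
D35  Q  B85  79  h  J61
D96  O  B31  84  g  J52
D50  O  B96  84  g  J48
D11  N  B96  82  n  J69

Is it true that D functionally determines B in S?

D=75: 2 rows → B = S, S ✓
D=80: 2 rows → B = T, T ✓
D=79: 2 rows → B takes values {S, Q} — violation
D=84: 3 rows → B = O, O, O ✓
D=82: 1 row → B = N ✓
Two rows agree on D but differ on B, so D → B does not hold.

No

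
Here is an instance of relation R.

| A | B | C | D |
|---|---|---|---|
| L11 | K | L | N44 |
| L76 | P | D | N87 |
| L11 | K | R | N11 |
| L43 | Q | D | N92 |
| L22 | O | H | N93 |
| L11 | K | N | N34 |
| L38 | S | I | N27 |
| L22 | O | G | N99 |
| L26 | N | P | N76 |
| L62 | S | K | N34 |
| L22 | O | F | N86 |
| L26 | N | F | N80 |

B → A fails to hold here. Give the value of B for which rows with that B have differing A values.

B=K: 3 rows → A = L11, L11, L11 ✓
B=P: 1 row → A = L76 ✓
B=Q: 1 row → A = L43 ✓
B=O: 3 rows → A = L22, L22, L22 ✓
B=S: 2 rows → A takes values {L38, L62} — violation
B=N: 2 rows → A = L26, L26 ✓
The only B value with inconsistent A is B=S.

S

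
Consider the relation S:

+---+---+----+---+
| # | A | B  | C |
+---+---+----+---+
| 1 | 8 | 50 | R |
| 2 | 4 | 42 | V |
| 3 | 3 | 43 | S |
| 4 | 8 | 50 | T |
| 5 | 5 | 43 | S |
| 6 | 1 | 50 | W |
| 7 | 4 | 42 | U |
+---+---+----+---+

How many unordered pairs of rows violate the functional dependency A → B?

A=8: all 2 rows agree on B — 0 pairs.
A=4: all 2 rows agree on B — 0 pairs.

0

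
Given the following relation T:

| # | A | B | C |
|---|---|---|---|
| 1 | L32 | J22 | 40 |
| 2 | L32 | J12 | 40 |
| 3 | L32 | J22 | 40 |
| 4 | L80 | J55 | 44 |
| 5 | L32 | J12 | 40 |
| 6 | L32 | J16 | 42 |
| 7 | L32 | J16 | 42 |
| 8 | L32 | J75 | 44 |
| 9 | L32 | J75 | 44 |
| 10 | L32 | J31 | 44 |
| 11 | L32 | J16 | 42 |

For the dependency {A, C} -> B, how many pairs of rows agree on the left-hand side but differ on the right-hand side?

(A=L32, C=40): violating pairs (1,2), (1,5), (2,3), (3,5) — 4 pairs.
(A=L32, C=42): all 3 rows agree on B — 0 pairs.
(A=L32, C=44): violating pairs (8,10), (9,10) — 2 pairs.

6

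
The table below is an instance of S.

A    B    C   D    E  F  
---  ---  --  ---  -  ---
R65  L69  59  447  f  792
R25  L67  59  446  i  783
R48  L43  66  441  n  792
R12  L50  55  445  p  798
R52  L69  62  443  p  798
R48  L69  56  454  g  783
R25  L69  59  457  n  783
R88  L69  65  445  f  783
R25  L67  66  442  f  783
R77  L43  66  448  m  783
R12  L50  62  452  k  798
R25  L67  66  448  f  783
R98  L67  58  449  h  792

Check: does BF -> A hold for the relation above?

(B=L69, F=792): 1 row → A = R65 ✓
(B=L67, F=783): 3 rows → A = R25, R25, R25 ✓
(B=L43, F=792): 1 row → A = R48 ✓
(B=L50, F=798): 2 rows → A = R12, R12 ✓
(B=L69, F=798): 1 row → A = R52 ✓
(B=L69, F=783): 3 rows → A takes values {R48, R25, R88} — violation
(B=L43, F=783): 1 row → A = R77 ✓
(B=L67, F=792): 1 row → A = R98 ✓
Two rows agree on BF but differ on A, so BF -> A does not hold.

No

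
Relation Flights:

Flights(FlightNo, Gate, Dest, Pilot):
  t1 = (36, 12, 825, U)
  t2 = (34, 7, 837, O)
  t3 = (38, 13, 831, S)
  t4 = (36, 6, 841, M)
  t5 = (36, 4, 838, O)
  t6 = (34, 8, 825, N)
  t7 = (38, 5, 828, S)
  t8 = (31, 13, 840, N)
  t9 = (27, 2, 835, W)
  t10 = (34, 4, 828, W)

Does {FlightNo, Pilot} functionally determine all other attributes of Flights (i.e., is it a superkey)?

Rows 3 and 7 have the same {FlightNo, Pilot} value (FlightNo=38, Pilot=S) but are distinct tuples, so {FlightNo, Pilot} does not determine every attribute — not a superkey.

No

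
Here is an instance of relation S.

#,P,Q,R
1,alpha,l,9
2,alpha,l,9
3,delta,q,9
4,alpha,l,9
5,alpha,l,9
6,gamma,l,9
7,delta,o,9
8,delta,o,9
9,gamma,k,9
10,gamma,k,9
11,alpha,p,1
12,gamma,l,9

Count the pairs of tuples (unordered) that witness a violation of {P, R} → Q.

6

(P=alpha, R=9): all 4 rows agree on Q — 0 pairs.
(P=delta, R=9): violating pairs (3,7), (3,8) — 2 pairs.
(P=gamma, R=9): violating pairs (6,9), (6,10), (9,12), (10,12) — 4 pairs.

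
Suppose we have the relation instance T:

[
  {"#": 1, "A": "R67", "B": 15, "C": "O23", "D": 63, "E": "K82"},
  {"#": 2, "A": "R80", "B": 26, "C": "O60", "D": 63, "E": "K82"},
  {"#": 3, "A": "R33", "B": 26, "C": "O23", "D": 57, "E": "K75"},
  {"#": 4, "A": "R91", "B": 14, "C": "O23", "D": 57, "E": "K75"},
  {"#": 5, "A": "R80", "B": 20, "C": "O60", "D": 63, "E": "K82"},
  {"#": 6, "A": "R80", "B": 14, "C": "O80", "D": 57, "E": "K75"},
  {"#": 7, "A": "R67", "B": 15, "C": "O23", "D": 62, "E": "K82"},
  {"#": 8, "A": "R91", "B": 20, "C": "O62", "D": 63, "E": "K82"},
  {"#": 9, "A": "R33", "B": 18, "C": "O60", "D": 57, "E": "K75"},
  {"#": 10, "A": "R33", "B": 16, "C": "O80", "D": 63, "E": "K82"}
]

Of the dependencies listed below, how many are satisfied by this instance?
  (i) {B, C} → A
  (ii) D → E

2

(i) {B, C} → A: every LHS value maps to a single RHS value — holds.
(ii) D → E: every LHS value maps to a single RHS value — holds.
2 of the 2 dependencies hold.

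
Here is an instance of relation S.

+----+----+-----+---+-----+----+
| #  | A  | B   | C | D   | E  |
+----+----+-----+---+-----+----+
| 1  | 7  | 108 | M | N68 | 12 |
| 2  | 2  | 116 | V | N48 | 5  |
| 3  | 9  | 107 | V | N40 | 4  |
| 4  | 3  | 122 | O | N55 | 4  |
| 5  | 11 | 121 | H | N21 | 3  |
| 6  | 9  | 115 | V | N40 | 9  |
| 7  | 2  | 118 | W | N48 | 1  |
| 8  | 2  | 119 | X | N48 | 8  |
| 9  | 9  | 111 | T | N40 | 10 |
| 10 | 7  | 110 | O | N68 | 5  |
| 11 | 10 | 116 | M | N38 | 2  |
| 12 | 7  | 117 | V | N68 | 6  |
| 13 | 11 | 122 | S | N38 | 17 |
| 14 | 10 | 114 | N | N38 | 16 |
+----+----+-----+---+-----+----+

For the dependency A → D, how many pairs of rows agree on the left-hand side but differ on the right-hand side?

1

A=7: all 3 rows agree on D — 0 pairs.
A=2: all 3 rows agree on D — 0 pairs.
A=9: all 3 rows agree on D — 0 pairs.
A=11: violating pairs (5,13) — 1 pair.
A=10: all 2 rows agree on D — 0 pairs.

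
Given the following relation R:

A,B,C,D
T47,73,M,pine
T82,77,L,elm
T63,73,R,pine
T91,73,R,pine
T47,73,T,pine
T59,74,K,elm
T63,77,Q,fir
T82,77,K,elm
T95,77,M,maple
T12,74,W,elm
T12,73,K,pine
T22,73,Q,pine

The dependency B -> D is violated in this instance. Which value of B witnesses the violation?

B=73: 6 rows → D = pine, pine, pine, pine, pine, pine ✓
B=77: 4 rows → D takes values {elm, fir, maple} — violation
B=74: 2 rows → D = elm, elm ✓
The only B value with inconsistent D is B=77.

77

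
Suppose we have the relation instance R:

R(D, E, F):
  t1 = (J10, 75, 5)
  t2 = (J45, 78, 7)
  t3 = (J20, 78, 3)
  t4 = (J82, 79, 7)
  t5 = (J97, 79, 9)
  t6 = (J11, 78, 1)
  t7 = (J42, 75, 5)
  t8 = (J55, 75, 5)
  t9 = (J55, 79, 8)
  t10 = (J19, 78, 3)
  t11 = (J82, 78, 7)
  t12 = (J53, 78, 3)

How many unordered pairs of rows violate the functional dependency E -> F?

E=75: all 3 rows agree on F — 0 pairs.
E=78: violating pairs (2,3), (2,6), (2,10), (2,12), (3,6), (3,11), (6,10), (6,11), (6,12), (10,11), (11,12) — 11 pairs.
E=79: violating pairs (4,5), (4,9), (5,9) — 3 pairs.

14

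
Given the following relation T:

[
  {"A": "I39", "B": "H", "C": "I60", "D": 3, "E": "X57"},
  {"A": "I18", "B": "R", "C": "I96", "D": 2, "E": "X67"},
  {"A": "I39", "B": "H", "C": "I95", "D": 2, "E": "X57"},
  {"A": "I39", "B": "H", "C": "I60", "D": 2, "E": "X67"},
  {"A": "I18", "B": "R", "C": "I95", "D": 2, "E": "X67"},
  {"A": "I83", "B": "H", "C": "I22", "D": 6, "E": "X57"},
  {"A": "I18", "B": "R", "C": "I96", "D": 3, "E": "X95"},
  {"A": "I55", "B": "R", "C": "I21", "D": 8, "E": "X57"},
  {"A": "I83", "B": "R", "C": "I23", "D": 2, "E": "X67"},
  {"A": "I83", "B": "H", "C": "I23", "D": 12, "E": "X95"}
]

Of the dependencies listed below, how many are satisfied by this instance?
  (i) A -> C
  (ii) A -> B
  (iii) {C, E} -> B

1

(i) A -> C: A=I39: 3 rows → C takes values {I60, I95} — violation; A=I18: 3 rows → C takes values {I96, I95} — violation; A=I83: 3 rows → C takes values {I22, I23} — violation — fails.
(ii) A -> B: A=I83: 3 rows → B takes values {H, R} — violation — fails.
(iii) {C, E} -> B: every LHS value maps to a single RHS value — holds.
1 of the 3 dependencies holds.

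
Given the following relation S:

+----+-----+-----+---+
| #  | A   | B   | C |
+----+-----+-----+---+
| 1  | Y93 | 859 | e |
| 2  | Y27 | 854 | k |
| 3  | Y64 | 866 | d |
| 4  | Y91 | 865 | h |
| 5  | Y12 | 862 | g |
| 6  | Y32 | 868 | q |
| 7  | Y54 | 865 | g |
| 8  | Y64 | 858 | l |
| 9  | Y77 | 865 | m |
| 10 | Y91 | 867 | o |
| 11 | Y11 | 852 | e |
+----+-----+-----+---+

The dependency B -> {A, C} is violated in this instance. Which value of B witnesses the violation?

B=859: row 1 → {A,C} = (Y93, e) ✓
B=854: row 2 → {A,C} = (Y27, k) ✓
B=866: row 3 → {A,C} = (Y64, d) ✓
B=865: rows 4, 7, 9 → {A,C} takes values {(Y91, h), (Y54, g), (Y77, m)} — violation
B=862: row 5 → {A,C} = (Y12, g) ✓
B=868: row 6 → {A,C} = (Y32, q) ✓
B=858: row 8 → {A,C} = (Y64, l) ✓
B=867: row 10 → {A,C} = (Y91, o) ✓
B=852: row 11 → {A,C} = (Y11, e) ✓
The only B value with inconsistent RHS is B=865.

865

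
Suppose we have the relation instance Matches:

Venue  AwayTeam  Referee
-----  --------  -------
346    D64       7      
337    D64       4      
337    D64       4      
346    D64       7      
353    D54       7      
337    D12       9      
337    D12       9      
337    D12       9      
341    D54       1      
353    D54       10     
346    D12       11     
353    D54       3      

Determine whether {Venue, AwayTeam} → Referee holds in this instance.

No

(Venue=346, AwayTeam=D64): 2 rows → Referee = 7, 7 ✓
(Venue=337, AwayTeam=D64): 2 rows → Referee = 4, 4 ✓
(Venue=353, AwayTeam=D54): 3 rows → Referee takes values {7, 10, 3} — violation
(Venue=337, AwayTeam=D12): 3 rows → Referee = 9, 9, 9 ✓
(Venue=341, AwayTeam=D54): 1 row → Referee = 1 ✓
(Venue=346, AwayTeam=D12): 1 row → Referee = 11 ✓
Two rows agree on {Venue, AwayTeam} but differ on Referee, so {Venue, AwayTeam} → Referee does not hold.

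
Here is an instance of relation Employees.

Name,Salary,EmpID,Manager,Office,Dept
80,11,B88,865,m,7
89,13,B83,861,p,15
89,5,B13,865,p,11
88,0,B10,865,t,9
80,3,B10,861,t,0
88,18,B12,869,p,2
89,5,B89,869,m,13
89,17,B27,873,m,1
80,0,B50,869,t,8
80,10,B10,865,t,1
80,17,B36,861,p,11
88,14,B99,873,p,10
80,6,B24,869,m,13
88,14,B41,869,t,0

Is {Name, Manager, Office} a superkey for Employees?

All 14 rows have distinct {Name, Manager, Office} values, so {Name, Manager, Office} → (all attributes) holds and {Name, Manager, Office} is a superkey.

Yes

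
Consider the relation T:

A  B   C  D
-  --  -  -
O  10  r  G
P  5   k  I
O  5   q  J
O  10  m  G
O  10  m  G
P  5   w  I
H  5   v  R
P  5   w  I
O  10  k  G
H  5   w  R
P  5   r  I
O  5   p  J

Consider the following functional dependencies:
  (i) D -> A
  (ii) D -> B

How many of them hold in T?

2

(i) D -> A: every LHS value maps to a single RHS value — holds.
(ii) D -> B: every LHS value maps to a single RHS value — holds.
2 of the 2 dependencies hold.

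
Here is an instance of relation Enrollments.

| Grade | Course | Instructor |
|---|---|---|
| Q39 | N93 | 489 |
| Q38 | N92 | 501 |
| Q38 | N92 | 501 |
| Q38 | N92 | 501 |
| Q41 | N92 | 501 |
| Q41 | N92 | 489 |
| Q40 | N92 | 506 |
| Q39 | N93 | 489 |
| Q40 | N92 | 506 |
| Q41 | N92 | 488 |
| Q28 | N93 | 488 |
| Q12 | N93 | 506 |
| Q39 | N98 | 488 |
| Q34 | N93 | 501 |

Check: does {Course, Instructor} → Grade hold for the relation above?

(Course=N93, Instructor=489): 2 rows → Grade = Q39, Q39 ✓
(Course=N92, Instructor=501): 4 rows → Grade takes values {Q38, Q41} — violation
(Course=N92, Instructor=489): 1 row → Grade = Q41 ✓
(Course=N92, Instructor=506): 2 rows → Grade = Q40, Q40 ✓
(Course=N92, Instructor=488): 1 row → Grade = Q41 ✓
(Course=N93, Instructor=488): 1 row → Grade = Q28 ✓
(Course=N93, Instructor=506): 1 row → Grade = Q12 ✓
(Course=N98, Instructor=488): 1 row → Grade = Q39 ✓
(Course=N93, Instructor=501): 1 row → Grade = Q34 ✓
Two rows agree on {Course, Instructor} but differ on Grade, so {Course, Instructor} → Grade does not hold.

No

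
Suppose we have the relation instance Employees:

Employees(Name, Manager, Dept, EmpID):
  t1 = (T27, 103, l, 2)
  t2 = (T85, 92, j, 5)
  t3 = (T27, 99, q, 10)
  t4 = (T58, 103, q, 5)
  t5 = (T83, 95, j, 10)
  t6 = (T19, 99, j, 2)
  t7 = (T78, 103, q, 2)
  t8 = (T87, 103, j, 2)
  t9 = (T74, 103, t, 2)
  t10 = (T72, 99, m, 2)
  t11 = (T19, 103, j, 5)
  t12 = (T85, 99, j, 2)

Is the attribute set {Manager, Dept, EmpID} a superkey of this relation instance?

No

Rows 6 and 12 have the same {Manager, Dept, EmpID} value (Manager=99, Dept=j, EmpID=2) but are distinct tuples, so {Manager, Dept, EmpID} does not determine every attribute — not a superkey.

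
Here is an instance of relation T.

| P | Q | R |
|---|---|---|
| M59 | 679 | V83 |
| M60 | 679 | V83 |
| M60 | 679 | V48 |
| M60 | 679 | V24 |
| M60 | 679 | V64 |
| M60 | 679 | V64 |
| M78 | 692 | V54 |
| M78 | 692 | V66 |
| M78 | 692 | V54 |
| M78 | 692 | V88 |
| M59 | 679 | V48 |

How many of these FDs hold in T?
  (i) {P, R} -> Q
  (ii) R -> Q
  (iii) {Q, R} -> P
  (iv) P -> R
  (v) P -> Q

3

(i) {P, R} -> Q: every LHS value maps to a single RHS value — holds.
(ii) R -> Q: every LHS value maps to a single RHS value — holds.
(iii) {Q, R} -> P: (Q=679, R=V83): 2 rows → P takes values {M59, M60} — violation; (Q=679, R=V48): 2 rows → P takes values {M60, M59} — violation — fails.
(iv) P -> R: P=M59: 2 rows → R takes values {V83, V48} — violation; P=M60: 5 rows → R takes values {V83, V48, V24, V64} — violation; P=M78: 4 rows → R takes values {V54, V66, V88} — violation — fails.
(v) P -> Q: every LHS value maps to a single RHS value — holds.
3 of the 5 dependencies hold.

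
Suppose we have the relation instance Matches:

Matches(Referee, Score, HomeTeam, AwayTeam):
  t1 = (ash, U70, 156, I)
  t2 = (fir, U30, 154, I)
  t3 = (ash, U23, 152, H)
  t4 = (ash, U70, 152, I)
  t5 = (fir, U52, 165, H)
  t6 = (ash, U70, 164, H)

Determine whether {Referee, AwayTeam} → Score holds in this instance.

No

(Referee=ash, AwayTeam=I): rows 1, 4 → Score = U70, U70 ✓
(Referee=fir, AwayTeam=I): row 2 → Score = U30 ✓
(Referee=ash, AwayTeam=H): rows 3, 6 → Score takes values {U23, U70} — violation
(Referee=fir, AwayTeam=H): row 5 → Score = U52 ✓
Two rows agree on {Referee, AwayTeam} but differ on Score, so {Referee, AwayTeam} → Score does not hold.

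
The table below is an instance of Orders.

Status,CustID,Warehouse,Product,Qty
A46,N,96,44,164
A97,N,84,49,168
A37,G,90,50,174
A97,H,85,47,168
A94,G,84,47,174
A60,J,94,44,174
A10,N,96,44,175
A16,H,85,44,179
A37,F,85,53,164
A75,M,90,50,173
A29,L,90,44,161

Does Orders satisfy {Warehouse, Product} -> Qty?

No

(Warehouse=96, Product=44): 2 rows → Qty takes values {164, 175} — violation
(Warehouse=84, Product=49): 1 row → Qty = 168 ✓
(Warehouse=90, Product=50): 2 rows → Qty takes values {174, 173} — violation
(Warehouse=85, Product=47): 1 row → Qty = 168 ✓
(Warehouse=84, Product=47): 1 row → Qty = 174 ✓
(Warehouse=94, Product=44): 1 row → Qty = 174 ✓
(Warehouse=85, Product=44): 1 row → Qty = 179 ✓
(Warehouse=85, Product=53): 1 row → Qty = 164 ✓
(Warehouse=90, Product=44): 1 row → Qty = 161 ✓
Two rows agree on {Warehouse, Product} but differ on Qty, so {Warehouse, Product} -> Qty does not hold.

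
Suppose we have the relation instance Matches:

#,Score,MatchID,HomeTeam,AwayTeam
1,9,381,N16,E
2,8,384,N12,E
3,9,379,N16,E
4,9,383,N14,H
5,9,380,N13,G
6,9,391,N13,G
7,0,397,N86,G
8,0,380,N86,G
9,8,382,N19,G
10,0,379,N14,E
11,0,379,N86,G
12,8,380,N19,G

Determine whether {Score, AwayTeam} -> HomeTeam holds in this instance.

(Score=9, AwayTeam=E): rows 1, 3 → HomeTeam = N16, N16 ✓
(Score=8, AwayTeam=E): row 2 → HomeTeam = N12 ✓
(Score=9, AwayTeam=H): row 4 → HomeTeam = N14 ✓
(Score=9, AwayTeam=G): rows 5, 6 → HomeTeam = N13, N13 ✓
(Score=0, AwayTeam=G): rows 7, 8, 11 → HomeTeam = N86, N86, N86 ✓
(Score=8, AwayTeam=G): rows 9, 12 → HomeTeam = N19, N19 ✓
(Score=0, AwayTeam=E): row 10 → HomeTeam = N14 ✓
Every {Score, AwayTeam} value is associated with a single HomeTeam value, so {Score, AwayTeam} -> HomeTeam holds.

Yes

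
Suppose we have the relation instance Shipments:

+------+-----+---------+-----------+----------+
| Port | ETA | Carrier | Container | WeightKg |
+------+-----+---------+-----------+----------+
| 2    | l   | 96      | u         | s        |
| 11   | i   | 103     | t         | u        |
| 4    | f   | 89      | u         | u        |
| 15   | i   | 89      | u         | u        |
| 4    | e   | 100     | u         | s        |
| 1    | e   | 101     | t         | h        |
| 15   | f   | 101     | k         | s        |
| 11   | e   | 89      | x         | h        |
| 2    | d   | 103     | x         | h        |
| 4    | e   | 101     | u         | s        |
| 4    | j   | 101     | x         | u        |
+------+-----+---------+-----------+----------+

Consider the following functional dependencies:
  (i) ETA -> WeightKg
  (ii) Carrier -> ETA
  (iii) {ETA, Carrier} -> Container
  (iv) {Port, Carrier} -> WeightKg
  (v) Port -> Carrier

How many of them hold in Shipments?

(i) ETA -> WeightKg: ETA=f: 2 rows → WeightKg takes values {u, s} — violation; ETA=e: 4 rows → WeightKg takes values {s, h} — violation — fails.
(ii) Carrier -> ETA: Carrier=103: 2 rows → ETA takes values {i, d} — violation; Carrier=89: 3 rows → ETA takes values {f, i, e} — violation; Carrier=101: 4 rows → ETA takes values {e, f, j} — violation — fails.
(iii) {ETA, Carrier} -> Container: (ETA=e, Carrier=101): 2 rows → Container takes values {t, u} — violation — fails.
(iv) {Port, Carrier} -> WeightKg: (Port=4, Carrier=101): 2 rows → WeightKg takes values {s, u} — violation — fails.
(v) Port -> Carrier: Port=2: 2 rows → Carrier takes values {96, 103} — violation; Port=11: 2 rows → Carrier takes values {103, 89} — violation; Port=4: 4 rows → Carrier takes values {89, 100, 101} — violation; Port=15: 2 rows → Carrier takes values {89, 101} — violation — fails.
None of the 5 dependencies hold.

0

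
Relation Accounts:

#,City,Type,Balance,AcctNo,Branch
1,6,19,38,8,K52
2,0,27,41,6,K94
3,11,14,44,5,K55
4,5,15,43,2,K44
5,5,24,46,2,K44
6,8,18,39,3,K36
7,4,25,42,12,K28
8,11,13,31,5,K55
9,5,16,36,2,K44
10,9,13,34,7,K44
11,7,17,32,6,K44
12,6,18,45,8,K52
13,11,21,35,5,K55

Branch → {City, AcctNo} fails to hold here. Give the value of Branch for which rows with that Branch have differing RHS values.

K44

Branch=K52: rows 1, 12 → {City,AcctNo} = (6, 8), (6, 8) ✓
Branch=K94: row 2 → {City,AcctNo} = (0, 6) ✓
Branch=K55: rows 3, 8, 13 → {City,AcctNo} = (11, 5), (11, 5), (11, 5) ✓
Branch=K44: rows 4, 5, 9, 10, 11 → {City,AcctNo} takes values {(5, 2), (9, 7), (7, 6)} — violation
Branch=K36: row 6 → {City,AcctNo} = (8, 3) ✓
Branch=K28: row 7 → {City,AcctNo} = (4, 12) ✓
The only Branch value with inconsistent RHS is Branch=K44.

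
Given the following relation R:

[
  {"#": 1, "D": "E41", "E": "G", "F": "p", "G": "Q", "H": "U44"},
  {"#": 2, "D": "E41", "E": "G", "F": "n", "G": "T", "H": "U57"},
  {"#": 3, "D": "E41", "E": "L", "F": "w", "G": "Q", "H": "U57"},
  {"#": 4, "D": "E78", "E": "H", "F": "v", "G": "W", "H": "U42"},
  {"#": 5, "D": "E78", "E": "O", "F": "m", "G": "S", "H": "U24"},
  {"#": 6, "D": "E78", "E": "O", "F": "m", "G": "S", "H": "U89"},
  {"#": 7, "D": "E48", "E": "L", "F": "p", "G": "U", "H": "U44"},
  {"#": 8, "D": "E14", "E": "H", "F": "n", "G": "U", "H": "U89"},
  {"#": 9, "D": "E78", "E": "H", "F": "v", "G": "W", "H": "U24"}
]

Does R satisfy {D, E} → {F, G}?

No

(D=E41, E=G): rows 1, 2 → {F,G} takes values {(p, Q), (n, T)} — violation
(D=E41, E=L): row 3 → {F,G} = (w, Q) ✓
(D=E78, E=H): rows 4, 9 → {F,G} = (v, W), (v, W) ✓
(D=E78, E=O): rows 5, 6 → {F,G} = (m, S), (m, S) ✓
(D=E48, E=L): row 7 → {F,G} = (p, U) ✓
(D=E14, E=H): row 8 → {F,G} = (n, U) ✓
Two rows agree on {D, E} but differ on {F, G}, so {D, E} → {F, G} does not hold.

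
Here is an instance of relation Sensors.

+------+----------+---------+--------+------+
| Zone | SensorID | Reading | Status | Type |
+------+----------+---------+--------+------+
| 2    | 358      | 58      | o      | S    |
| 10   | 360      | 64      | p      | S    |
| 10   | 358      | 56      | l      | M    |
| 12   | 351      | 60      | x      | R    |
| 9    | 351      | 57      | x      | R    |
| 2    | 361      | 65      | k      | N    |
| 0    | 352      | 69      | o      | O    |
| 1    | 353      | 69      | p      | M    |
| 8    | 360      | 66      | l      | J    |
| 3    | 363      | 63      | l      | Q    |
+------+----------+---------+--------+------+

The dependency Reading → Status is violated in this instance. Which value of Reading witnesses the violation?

Reading=58: 1 row → Status = o ✓
Reading=64: 1 row → Status = p ✓
Reading=56: 1 row → Status = l ✓
Reading=60: 1 row → Status = x ✓
Reading=57: 1 row → Status = x ✓
Reading=65: 1 row → Status = k ✓
Reading=69: 2 rows → Status takes values {o, p} — violation
Reading=66: 1 row → Status = l ✓
Reading=63: 1 row → Status = l ✓
The only Reading value with inconsistent Status is Reading=69.

69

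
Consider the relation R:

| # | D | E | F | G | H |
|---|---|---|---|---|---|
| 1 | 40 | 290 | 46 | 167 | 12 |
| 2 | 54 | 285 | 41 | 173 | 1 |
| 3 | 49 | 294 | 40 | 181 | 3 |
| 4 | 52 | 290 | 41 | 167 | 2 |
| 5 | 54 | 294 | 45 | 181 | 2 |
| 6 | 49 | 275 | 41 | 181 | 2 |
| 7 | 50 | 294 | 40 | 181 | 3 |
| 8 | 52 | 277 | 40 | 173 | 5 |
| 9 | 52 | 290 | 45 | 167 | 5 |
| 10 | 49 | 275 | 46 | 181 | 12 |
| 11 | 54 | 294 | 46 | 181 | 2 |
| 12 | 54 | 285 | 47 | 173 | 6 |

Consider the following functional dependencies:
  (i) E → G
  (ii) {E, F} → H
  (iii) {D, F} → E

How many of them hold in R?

(i) E → G: every LHS value maps to a single RHS value — holds.
(ii) {E, F} → H: every LHS value maps to a single RHS value — holds.
(iii) {D, F} → E: every LHS value maps to a single RHS value — holds.
3 of the 3 dependencies hold.

3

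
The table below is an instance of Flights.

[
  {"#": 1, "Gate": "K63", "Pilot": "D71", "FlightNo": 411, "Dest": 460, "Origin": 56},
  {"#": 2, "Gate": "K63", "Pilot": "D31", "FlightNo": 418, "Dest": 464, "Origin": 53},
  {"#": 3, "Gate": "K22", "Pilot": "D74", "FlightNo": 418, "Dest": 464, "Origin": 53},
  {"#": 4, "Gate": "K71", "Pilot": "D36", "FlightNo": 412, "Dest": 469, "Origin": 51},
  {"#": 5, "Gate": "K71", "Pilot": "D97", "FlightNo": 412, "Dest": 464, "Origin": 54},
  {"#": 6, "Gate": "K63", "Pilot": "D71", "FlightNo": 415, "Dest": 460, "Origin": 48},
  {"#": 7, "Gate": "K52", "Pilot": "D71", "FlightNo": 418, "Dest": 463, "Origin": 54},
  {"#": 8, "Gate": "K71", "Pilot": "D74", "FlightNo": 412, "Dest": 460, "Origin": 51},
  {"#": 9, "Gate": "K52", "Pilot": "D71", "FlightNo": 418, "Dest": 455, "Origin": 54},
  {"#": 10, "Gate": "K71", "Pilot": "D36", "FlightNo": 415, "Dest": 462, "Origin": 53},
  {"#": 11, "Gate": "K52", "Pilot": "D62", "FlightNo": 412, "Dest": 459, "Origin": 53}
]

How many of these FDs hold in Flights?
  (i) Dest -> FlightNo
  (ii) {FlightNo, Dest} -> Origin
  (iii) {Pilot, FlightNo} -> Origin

2

(i) Dest -> FlightNo: Dest=460: rows 1, 6, 8 → FlightNo takes values {411, 415, 412} — violation; Dest=464: rows 2, 3, 5 → FlightNo takes values {418, 412} — violation — fails.
(ii) {FlightNo, Dest} -> Origin: every LHS value maps to a single RHS value — holds.
(iii) {Pilot, FlightNo} -> Origin: every LHS value maps to a single RHS value — holds.
2 of the 3 dependencies hold.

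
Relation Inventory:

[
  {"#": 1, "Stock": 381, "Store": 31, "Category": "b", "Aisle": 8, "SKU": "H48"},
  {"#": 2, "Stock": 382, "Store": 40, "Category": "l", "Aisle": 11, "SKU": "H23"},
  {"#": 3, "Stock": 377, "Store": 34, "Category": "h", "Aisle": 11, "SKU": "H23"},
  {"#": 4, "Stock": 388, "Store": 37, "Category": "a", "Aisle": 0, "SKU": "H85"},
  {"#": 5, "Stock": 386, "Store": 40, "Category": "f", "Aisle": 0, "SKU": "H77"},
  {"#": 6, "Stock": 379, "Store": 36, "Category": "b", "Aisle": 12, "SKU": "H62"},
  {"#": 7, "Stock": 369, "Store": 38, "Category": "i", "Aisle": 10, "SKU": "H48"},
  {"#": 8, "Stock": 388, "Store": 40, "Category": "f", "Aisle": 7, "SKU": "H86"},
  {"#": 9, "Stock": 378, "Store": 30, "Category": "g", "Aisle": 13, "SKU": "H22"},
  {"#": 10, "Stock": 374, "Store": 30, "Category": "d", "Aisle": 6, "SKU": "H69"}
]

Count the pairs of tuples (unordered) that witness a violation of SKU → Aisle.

SKU=H48: violating pairs (1,7) — 1 pair.
SKU=H23: all 2 rows agree on Aisle — 0 pairs.

1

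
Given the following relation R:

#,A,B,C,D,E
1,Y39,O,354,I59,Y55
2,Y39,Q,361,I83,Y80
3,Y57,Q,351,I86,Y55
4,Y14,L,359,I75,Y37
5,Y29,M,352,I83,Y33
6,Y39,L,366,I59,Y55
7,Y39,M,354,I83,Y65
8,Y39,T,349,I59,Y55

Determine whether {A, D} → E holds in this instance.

(A=Y39, D=I59): rows 1, 6, 8 → E = Y55, Y55, Y55 ✓
(A=Y39, D=I83): rows 2, 7 → E takes values {Y80, Y65} — violation
(A=Y57, D=I86): row 3 → E = Y55 ✓
(A=Y14, D=I75): row 4 → E = Y37 ✓
(A=Y29, D=I83): row 5 → E = Y33 ✓
Two rows agree on {A, D} but differ on E, so {A, D} → E does not hold.

No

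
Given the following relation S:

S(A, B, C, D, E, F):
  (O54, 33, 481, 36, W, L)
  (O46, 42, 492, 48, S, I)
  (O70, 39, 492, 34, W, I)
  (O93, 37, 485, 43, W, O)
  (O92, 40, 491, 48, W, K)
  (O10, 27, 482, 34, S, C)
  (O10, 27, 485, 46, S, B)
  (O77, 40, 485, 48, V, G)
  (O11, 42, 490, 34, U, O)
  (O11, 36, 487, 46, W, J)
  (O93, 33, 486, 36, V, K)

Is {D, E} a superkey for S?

All 11 rows have distinct {D, E} values, so {D, E} → (all attributes) holds and {D, E} is a superkey.

Yes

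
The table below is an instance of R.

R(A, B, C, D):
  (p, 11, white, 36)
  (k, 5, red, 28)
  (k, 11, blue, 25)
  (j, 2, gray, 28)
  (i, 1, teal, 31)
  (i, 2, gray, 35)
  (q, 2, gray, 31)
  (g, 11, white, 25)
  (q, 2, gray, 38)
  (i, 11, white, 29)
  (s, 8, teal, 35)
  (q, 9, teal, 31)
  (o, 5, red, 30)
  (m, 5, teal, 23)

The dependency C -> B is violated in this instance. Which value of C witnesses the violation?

C=white: 3 rows → B = 11, 11, 11 ✓
C=red: 2 rows → B = 5, 5 ✓
C=blue: 1 row → B = 11 ✓
C=gray: 4 rows → B = 2, 2, 2, 2 ✓
C=teal: 4 rows → B takes values {1, 8, 9, 5} — violation
The only C value with inconsistent B is C=teal.

teal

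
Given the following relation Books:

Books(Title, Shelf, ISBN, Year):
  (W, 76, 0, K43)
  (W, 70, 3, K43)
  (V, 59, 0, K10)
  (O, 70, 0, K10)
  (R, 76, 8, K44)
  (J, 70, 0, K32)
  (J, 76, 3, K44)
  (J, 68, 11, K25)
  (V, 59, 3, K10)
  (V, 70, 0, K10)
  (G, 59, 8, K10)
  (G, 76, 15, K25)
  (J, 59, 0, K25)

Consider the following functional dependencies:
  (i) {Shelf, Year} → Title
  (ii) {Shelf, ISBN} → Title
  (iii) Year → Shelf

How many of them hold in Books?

0

(i) {Shelf, Year} → Title: (Shelf=59, Year=K10): 3 rows → Title takes values {V, G} — violation; (Shelf=70, Year=K10): 2 rows → Title takes values {O, V} — violation; (Shelf=76, Year=K44): 2 rows → Title takes values {R, J} — violation — fails.
(ii) {Shelf, ISBN} → Title: (Shelf=59, ISBN=0): 2 rows → Title takes values {V, J} — violation; (Shelf=70, ISBN=0): 3 rows → Title takes values {O, J, V} — violation — fails.
(iii) Year → Shelf: Year=K43: 2 rows → Shelf takes values {76, 70} — violation; Year=K10: 5 rows → Shelf takes values {59, 70} — violation; Year=K25: 3 rows → Shelf takes values {68, 76, 59} — violation — fails.
None of the 3 dependencies hold.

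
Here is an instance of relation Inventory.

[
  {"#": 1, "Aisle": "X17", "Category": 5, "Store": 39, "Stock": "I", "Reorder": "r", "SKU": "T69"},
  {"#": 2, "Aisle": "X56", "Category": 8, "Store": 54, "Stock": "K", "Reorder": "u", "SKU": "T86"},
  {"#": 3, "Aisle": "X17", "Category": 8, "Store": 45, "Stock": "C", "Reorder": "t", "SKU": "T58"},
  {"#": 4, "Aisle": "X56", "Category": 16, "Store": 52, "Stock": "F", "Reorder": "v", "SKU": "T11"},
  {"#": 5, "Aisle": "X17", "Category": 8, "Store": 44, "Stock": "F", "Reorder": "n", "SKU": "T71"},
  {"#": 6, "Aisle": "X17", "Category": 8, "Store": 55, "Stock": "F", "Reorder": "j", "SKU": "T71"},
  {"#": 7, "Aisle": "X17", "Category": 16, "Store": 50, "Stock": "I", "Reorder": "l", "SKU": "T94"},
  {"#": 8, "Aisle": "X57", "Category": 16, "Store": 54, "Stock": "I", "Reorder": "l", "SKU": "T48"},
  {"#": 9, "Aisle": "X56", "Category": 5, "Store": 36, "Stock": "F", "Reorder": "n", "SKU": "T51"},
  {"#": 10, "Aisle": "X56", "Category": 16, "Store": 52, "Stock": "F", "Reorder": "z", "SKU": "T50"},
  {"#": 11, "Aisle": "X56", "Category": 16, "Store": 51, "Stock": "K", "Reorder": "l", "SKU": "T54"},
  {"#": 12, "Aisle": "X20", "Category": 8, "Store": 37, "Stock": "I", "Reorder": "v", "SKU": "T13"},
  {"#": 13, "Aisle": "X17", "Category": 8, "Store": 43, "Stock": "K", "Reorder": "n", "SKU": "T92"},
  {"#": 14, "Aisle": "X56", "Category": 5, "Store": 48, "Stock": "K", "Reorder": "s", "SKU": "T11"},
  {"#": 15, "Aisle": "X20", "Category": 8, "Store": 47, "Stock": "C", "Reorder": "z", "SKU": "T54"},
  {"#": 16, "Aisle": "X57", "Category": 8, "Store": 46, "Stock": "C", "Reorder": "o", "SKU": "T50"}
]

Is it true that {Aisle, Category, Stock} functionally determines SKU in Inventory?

No

(Aisle=X17, Category=5, Stock=I): row 1 → SKU = T69 ✓
(Aisle=X56, Category=8, Stock=K): row 2 → SKU = T86 ✓
(Aisle=X17, Category=8, Stock=C): row 3 → SKU = T58 ✓
(Aisle=X56, Category=16, Stock=F): rows 4, 10 → SKU takes values {T11, T50} — violation
(Aisle=X17, Category=8, Stock=F): rows 5, 6 → SKU = T71, T71 ✓
(Aisle=X17, Category=16, Stock=I): row 7 → SKU = T94 ✓
(Aisle=X57, Category=16, Stock=I): row 8 → SKU = T48 ✓
(Aisle=X56, Category=5, Stock=F): row 9 → SKU = T51 ✓
(Aisle=X56, Category=16, Stock=K): row 11 → SKU = T54 ✓
(Aisle=X20, Category=8, Stock=I): row 12 → SKU = T13 ✓
(Aisle=X17, Category=8, Stock=K): row 13 → SKU = T92 ✓
(Aisle=X56, Category=5, Stock=K): row 14 → SKU = T11 ✓
(Aisle=X20, Category=8, Stock=C): row 15 → SKU = T54 ✓
(Aisle=X57, Category=8, Stock=C): row 16 → SKU = T50 ✓
Two rows agree on {Aisle, Category, Stock} but differ on SKU, so {Aisle, Category, Stock} -> SKU does not hold.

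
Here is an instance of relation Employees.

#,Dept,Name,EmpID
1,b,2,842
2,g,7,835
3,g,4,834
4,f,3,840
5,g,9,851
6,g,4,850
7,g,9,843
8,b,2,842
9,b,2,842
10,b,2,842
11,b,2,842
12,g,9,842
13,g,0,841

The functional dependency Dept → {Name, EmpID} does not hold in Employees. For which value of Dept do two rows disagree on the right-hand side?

Dept=b: rows 1, 8, 9, 10, 11 → {Name,EmpID} = (2, 842), (2, 842), (2, 842), (2, 842), (2, 842) ✓
Dept=g: rows 2, 3, 5, 6, 7, 12, 13 → {Name,EmpID} takes values {(7, 835), (4, 834), (9, 851), (4, 850), (9, 843), (9, 842), (0, 841)} — violation
Dept=f: row 4 → {Name,EmpID} = (3, 840) ✓
The only Dept value with inconsistent RHS is Dept=g.

g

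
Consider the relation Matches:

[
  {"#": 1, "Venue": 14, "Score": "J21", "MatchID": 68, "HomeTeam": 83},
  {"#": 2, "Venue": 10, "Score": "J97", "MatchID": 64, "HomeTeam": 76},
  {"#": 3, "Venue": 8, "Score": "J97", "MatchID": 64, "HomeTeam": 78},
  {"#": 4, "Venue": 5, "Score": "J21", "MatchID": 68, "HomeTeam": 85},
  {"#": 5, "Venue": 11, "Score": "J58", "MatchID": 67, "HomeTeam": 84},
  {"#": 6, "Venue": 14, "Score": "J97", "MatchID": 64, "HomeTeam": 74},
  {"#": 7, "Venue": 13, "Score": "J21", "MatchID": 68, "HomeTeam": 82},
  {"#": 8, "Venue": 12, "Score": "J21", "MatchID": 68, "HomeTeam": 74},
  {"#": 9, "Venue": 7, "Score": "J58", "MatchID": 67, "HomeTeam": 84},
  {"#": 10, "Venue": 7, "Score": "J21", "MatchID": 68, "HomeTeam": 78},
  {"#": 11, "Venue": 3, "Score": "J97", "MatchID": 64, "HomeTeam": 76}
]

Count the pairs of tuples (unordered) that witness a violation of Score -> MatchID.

Score=J21: all 5 rows agree on MatchID — 0 pairs.
Score=J97: all 4 rows agree on MatchID — 0 pairs.
Score=J58: all 2 rows agree on MatchID — 0 pairs.

0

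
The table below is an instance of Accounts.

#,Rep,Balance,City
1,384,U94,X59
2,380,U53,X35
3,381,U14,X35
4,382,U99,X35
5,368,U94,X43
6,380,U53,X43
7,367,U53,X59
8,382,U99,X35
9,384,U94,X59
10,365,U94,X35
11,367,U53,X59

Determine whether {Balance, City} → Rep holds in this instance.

(Balance=U94, City=X59): rows 1, 9 → Rep = 384, 384 ✓
(Balance=U53, City=X35): row 2 → Rep = 380 ✓
(Balance=U14, City=X35): row 3 → Rep = 381 ✓
(Balance=U99, City=X35): rows 4, 8 → Rep = 382, 382 ✓
(Balance=U94, City=X43): row 5 → Rep = 368 ✓
(Balance=U53, City=X43): row 6 → Rep = 380 ✓
(Balance=U53, City=X59): rows 7, 11 → Rep = 367, 367 ✓
(Balance=U94, City=X35): row 10 → Rep = 365 ✓
Every {Balance, City} value is associated with a single Rep value, so {Balance, City} → Rep holds.

Yes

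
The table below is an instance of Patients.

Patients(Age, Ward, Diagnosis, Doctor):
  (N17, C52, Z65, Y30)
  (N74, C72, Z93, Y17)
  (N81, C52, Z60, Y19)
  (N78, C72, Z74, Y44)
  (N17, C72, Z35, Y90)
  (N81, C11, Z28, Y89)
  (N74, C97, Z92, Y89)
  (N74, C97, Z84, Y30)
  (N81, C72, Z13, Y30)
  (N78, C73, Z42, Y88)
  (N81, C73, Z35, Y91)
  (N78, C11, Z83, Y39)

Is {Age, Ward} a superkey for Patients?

No

Two distinct rows share (Age=N74, Ward=C97), so {Age, Ward} does not determine every attribute — not a superkey.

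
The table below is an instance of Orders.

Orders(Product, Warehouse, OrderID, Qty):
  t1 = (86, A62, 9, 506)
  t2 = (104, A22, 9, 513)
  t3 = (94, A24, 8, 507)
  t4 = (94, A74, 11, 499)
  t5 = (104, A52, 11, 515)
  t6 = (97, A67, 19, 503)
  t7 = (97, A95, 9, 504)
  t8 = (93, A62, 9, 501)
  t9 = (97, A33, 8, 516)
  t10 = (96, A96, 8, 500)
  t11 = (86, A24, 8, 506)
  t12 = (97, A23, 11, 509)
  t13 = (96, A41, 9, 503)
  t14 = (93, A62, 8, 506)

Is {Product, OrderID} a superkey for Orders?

All 14 rows have distinct {Product, OrderID} values, so {Product, OrderID} → (all attributes) holds and {Product, OrderID} is a superkey.

Yes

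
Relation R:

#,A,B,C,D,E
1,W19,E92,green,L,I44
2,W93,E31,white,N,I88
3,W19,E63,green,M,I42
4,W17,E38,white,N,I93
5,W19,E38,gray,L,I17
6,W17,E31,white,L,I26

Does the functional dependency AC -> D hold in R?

(A=W19, C=green): rows 1, 3 → D takes values {L, M} — violation
(A=W93, C=white): row 2 → D = N ✓
(A=W17, C=white): rows 4, 6 → D takes values {N, L} — violation
(A=W19, C=gray): row 5 → D = L ✓
Two rows agree on AC but differ on D, so AC -> D does not hold.

No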